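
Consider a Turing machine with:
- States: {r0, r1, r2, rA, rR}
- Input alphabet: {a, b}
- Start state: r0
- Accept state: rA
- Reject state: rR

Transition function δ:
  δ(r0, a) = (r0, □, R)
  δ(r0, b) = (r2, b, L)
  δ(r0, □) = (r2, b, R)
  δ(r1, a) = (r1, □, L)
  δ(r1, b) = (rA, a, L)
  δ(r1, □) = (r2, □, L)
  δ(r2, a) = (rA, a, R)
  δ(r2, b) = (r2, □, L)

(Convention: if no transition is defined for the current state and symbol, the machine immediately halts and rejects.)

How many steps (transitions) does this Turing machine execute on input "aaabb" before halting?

Execution trace:
Initial: [r0]aaabb
Step 1: δ(r0, a) = (r0, □, R) → □[r0]aabb
Step 2: δ(r0, a) = (r0, □, R) → □□[r0]abb
Step 3: δ(r0, a) = (r0, □, R) → □□□[r0]bb
Step 4: δ(r0, b) = (r2, b, L) → □□[r2]□bb

No transition is defined for δ(r2, □). By convention the machine halts and rejects.

The machine executed 4 steps before halting.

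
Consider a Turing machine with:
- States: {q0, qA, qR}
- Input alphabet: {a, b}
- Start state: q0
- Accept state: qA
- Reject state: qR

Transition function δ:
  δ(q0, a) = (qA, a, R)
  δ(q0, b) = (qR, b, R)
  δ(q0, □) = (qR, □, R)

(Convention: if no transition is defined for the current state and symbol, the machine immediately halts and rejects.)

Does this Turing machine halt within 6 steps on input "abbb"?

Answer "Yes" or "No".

Execution trace:
Initial: [q0]abbb
Step 1: δ(q0, a) = (qA, a, R) → a[qA]bbb

The machine reaches the accept state qA and halts.
The machine halted after 1 step (within the 6-step bound).

Answer: Yes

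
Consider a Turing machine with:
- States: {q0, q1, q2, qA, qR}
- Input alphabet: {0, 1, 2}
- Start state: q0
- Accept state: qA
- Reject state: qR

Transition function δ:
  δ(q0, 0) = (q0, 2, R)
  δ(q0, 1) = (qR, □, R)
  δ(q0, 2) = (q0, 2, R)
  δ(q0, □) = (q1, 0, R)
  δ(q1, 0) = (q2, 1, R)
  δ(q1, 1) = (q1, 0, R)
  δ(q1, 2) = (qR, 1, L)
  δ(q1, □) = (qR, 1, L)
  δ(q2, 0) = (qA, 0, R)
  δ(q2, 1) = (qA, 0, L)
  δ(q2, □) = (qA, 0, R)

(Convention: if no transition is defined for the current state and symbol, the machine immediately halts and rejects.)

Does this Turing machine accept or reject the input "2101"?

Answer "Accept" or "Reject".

Execution trace:
Initial: [q0]2101
Step 1: δ(q0, 2) = (q0, 2, R) → 2[q0]101
Step 2: δ(q0, 1) = (qR, □, R) → 2□[qR]01

The machine reaches the reject state qR and halts.

Answer: Reject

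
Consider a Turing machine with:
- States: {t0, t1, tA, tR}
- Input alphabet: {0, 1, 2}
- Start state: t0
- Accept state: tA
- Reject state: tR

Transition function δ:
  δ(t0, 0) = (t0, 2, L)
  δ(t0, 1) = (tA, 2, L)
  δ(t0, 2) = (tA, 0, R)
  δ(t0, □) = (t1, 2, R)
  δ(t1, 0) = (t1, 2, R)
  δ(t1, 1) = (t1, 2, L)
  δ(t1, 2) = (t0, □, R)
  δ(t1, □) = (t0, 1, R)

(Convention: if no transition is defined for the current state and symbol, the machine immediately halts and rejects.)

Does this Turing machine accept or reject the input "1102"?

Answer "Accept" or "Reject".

Execution trace:
Initial: [t0]1102
Step 1: δ(t0, 1) = (tA, 2, L) → [tA]□2102

The machine reaches the accept state tA and halts.

Answer: Accept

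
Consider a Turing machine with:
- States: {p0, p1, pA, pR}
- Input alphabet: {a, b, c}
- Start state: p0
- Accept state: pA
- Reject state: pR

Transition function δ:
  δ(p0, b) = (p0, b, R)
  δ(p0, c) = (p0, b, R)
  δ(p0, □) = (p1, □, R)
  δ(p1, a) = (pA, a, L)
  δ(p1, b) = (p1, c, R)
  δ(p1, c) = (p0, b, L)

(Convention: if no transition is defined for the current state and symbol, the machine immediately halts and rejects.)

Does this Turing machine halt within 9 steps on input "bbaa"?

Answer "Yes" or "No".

Execution trace:
Initial: [p0]bbaa
Step 1: δ(p0, b) = (p0, b, R) → b[p0]baa
Step 2: δ(p0, b) = (p0, b, R) → bb[p0]aa

No transition is defined for δ(p0, a). By convention the machine halts and rejects.
The machine halted after 2 steps (within the 9-step bound).

Answer: Yes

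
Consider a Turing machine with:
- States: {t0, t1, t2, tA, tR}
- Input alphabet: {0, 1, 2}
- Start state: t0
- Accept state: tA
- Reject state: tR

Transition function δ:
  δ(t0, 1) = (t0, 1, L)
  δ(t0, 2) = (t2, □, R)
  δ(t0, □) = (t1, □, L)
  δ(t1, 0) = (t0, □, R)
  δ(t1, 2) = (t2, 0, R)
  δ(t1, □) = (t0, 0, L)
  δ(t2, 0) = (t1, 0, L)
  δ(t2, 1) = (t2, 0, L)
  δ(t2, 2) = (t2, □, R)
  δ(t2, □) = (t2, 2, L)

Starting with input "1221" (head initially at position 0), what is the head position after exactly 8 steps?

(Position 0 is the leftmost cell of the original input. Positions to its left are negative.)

Execution trace (head position shown):
Step 0: [t0]1221  (head at position 0)
Step 1: move left → [t0]□1221  (head at position -1)
Step 2: move left → [t1]□□1221  (head at position -2)
Step 3: move left → [t0]□0□1221  (head at position -3)
Step 4: move left → [t1]□□0□1221  (head at position -4)
Step 5: move left → [t0]□0□0□1221  (head at position -5)
Step 6: move left → [t1]□□0□0□1221  (head at position -6)
Step 7: move left → [t0]□0□0□0□1221  (head at position -7)
Step 8: move left → [t1]□□0□0□0□1221  (head at position -8)

After 8 steps, the head is at position -8.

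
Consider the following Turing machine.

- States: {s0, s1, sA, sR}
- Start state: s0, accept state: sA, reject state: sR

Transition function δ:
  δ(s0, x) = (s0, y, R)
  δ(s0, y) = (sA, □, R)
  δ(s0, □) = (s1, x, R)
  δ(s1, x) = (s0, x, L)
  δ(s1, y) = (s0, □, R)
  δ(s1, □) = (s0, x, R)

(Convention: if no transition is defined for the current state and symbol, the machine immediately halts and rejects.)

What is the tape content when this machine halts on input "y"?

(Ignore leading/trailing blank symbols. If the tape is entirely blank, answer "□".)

Execution trace:
Initial: [s0]y
Step 1: δ(s0, y) = (sA, □, R) → □[sA]□

The machine reaches the accept state sA and halts.

Final tape (ignoring leading/trailing blanks): □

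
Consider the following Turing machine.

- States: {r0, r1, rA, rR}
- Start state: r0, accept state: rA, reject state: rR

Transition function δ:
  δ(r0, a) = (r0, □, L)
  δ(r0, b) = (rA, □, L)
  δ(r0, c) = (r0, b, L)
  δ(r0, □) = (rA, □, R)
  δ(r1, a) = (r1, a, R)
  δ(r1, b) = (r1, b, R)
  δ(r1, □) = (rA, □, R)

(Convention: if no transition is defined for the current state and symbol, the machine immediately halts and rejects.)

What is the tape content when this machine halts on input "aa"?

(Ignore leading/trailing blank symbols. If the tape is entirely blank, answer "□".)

Execution trace:
Initial: [r0]aa
Step 1: δ(r0, a) = (r0, □, L) → [r0]□□a
Step 2: δ(r0, □) = (rA, □, R) → □[rA]□a

The machine reaches the accept state rA and halts.

Final tape (ignoring leading/trailing blanks): a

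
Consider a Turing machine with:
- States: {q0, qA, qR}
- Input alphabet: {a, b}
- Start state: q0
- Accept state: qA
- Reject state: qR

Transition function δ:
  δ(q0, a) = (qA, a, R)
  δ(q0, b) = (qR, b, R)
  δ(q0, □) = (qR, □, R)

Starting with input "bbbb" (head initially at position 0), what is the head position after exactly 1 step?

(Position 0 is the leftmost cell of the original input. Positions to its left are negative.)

Execution trace (head position shown):
Step 0: [q0]bbbb  (head at position 0)
Step 1: move right → b[qR]bbb  (head at position 1)

After 1 step, the head is at position 1.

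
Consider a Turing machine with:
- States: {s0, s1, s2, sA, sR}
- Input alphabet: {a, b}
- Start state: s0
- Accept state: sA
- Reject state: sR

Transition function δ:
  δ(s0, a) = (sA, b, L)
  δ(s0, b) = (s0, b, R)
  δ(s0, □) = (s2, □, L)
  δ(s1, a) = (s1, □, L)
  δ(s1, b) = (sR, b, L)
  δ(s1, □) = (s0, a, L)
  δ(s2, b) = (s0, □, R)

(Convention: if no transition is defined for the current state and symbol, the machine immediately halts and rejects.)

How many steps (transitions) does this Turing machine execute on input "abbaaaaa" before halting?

Execution trace:
Initial: [s0]abbaaaaa
Step 1: δ(s0, a) = (sA, b, L) → [sA]□bbbaaaaa

The machine reaches the accept state sA and halts.

The machine executed 1 step before halting.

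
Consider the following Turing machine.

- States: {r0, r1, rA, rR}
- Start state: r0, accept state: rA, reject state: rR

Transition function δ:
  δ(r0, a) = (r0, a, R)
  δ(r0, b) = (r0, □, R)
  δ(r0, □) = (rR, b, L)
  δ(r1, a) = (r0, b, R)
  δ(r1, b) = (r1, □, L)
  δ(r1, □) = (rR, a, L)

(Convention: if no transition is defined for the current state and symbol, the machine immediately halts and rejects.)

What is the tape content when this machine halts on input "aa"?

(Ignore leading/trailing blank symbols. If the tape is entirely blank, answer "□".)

Execution trace:
Initial: [r0]aa
Step 1: δ(r0, a) = (r0, a, R) → a[r0]a
Step 2: δ(r0, a) = (r0, a, R) → aa[r0]□
Step 3: δ(r0, □) = (rR, b, L) → a[rR]ab

The machine reaches the reject state rR and halts.

Final tape (ignoring leading/trailing blanks): aab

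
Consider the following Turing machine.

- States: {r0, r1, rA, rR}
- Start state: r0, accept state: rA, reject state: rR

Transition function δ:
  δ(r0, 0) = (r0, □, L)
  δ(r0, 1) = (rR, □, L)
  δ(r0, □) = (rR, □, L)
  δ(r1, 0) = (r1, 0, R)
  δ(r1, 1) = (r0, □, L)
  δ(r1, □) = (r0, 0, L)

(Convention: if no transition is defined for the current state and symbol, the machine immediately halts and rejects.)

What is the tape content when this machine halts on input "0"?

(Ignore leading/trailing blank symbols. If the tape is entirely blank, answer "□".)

Execution trace:
Initial: [r0]0
Step 1: δ(r0, 0) = (r0, □, L) → [r0]□□
Step 2: δ(r0, □) = (rR, □, L) → [rR]□□□

The machine reaches the reject state rR and halts.

Final tape (ignoring leading/trailing blanks): □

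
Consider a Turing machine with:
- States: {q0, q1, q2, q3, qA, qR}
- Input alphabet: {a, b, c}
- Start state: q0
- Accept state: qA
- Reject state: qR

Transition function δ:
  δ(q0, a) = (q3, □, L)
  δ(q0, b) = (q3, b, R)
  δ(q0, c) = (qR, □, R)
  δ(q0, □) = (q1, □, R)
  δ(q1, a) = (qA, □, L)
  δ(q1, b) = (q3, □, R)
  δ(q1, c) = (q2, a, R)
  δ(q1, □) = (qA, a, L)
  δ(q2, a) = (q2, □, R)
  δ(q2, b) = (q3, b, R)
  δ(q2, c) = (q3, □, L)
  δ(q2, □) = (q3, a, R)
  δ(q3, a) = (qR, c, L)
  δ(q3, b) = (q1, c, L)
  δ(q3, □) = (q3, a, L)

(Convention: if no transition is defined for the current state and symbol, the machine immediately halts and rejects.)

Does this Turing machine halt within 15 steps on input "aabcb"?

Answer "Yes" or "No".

Execution trace:
Initial: [q0]aabcb
Step 1: δ(q0, a) = (q3, □, L) → [q3]□□abcb
Step 2: δ(q3, □) = (q3, a, L) → [q3]□a□abcb
Step 3: δ(q3, □) = (q3, a, L) → [q3]□aa□abcb
Step 4: δ(q3, □) = (q3, a, L) → [q3]□aaa□abcb
Step 5: δ(q3, □) = (q3, a, L) → [q3]□aaaa□abcb
Step 6: δ(q3, □) = (q3, a, L) → [q3]□aaaaa□abcb
Step 7: δ(q3, □) = (q3, a, L) → [q3]□aaaaaa□abcb
Step 8: δ(q3, □) = (q3, a, L) → [q3]□aaaaaaa□abcb
Step 9: δ(q3, □) = (q3, a, L) → [q3]□aaaaaaaa□abcb
Step 10: δ(q3, □) = (q3, a, L) → [q3]□aaaaaaaaa□abcb
Step 11: δ(q3, □) = (q3, a, L) → [q3]□aaaaaaaaaa□abcb
Step 12: δ(q3, □) = (q3, a, L) → [q3]□aaaaaaaaaaa□abcb
Step 13: δ(q3, □) = (q3, a, L) → [q3]□aaaaaaaaaaaa□abcb
Step 14: δ(q3, □) = (q3, a, L) → [q3]□aaaaaaaaaaaaa□abcb
Step 15: δ(q3, □) = (q3, a, L) → [q3]□aaaaaaaaaaaaaa□abcb

The machine has not reached a halting state after 15 steps.
The machine did not halt within the 15-step bound.

Answer: No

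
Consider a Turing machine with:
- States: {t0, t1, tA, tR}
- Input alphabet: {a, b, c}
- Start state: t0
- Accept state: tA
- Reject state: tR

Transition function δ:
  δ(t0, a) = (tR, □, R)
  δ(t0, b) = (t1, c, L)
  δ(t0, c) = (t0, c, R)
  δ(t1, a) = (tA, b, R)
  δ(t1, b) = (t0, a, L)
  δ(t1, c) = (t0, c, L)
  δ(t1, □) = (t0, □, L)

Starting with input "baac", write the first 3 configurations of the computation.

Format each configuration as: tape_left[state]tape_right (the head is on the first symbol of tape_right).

Transitions applied:
Step 1: δ(t0, b) = (t1, c, L)
Step 2: δ(t1, □) = (t0, □, L)

The first 3 configurations are:
[t0]baac ⊢ [t1]□caac ⊢ [t0]□□caac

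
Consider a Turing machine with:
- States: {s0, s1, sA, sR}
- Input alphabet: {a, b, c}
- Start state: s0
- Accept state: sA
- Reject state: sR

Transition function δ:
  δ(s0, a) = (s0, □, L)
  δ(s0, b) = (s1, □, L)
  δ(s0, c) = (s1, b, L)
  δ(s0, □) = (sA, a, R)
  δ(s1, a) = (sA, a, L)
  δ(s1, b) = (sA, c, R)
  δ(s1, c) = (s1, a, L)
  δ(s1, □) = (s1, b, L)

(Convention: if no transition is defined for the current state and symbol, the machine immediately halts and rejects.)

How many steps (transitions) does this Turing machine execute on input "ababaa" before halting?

Execution trace:
Initial: [s0]ababaa
Step 1: δ(s0, a) = (s0, □, L) → [s0]□□babaa
Step 2: δ(s0, □) = (sA, a, R) → a[sA]□babaa

The machine reaches the accept state sA and halts.

The machine executed 2 steps before halting.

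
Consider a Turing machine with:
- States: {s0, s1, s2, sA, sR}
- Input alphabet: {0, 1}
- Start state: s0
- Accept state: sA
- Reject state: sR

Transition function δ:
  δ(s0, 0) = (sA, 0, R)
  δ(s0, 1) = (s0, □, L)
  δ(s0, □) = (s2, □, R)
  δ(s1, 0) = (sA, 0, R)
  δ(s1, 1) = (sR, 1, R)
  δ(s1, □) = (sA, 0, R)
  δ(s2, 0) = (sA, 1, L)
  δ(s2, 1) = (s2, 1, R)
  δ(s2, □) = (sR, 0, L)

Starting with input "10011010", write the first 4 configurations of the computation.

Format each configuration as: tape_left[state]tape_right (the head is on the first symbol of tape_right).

Transitions applied:
Step 1: δ(s0, 1) = (s0, □, L)
Step 2: δ(s0, □) = (s2, □, R)
Step 3: δ(s2, □) = (sR, 0, L)

The first 4 configurations are:
[s0]10011010 ⊢ [s0]□□0011010 ⊢ □[s2]□0011010 ⊢ [sR]□00011010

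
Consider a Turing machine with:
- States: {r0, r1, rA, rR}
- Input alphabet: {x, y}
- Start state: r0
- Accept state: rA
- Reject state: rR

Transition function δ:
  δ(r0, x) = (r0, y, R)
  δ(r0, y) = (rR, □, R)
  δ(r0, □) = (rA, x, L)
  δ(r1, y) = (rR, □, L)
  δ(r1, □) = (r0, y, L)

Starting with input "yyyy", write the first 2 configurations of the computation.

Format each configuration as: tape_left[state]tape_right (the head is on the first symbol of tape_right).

Transitions applied:
Step 1: δ(r0, y) = (rR, □, R)

The first 2 configurations are:
[r0]yyyy ⊢ □[rR]yyy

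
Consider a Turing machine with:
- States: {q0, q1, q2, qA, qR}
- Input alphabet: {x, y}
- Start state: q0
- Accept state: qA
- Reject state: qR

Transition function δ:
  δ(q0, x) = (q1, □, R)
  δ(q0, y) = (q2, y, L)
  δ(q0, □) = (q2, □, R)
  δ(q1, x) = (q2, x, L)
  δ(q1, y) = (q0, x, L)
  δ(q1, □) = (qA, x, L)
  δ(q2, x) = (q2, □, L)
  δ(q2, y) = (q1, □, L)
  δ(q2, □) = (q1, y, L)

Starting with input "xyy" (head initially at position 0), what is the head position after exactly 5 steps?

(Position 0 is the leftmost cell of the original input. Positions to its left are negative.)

Execution trace (head position shown):
Step 0: [q0]xyy  (head at position 0)
Step 1: move right → □[q1]yy  (head at position 1)
Step 2: move left → [q0]□xy  (head at position 0)
Step 3: move right → □[q2]xy  (head at position 1)
Step 4: move left → [q2]□□y  (head at position 0)
Step 5: move left → [q1]□y□y  (head at position -1)

After 5 steps, the head is at position -1.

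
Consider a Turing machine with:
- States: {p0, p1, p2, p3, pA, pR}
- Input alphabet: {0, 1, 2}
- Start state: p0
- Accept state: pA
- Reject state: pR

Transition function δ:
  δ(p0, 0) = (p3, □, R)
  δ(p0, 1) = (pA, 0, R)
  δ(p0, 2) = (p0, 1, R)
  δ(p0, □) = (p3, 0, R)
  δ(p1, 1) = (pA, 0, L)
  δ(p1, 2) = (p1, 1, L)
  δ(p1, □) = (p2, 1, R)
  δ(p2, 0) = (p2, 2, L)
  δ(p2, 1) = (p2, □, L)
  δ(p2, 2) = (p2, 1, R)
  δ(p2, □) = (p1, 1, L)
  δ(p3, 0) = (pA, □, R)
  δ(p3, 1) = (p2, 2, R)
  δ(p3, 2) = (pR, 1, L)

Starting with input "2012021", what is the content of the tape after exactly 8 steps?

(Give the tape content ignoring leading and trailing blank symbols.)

Execution trace:
Initial: [p0]2012021
Step 1: δ(p0, 2) = (p0, 1, R) → 1[p0]012021
Step 2: δ(p0, 0) = (p3, □, R) → 1□[p3]12021
Step 3: δ(p3, 1) = (p2, 2, R) → 1□2[p2]2021
Step 4: δ(p2, 2) = (p2, 1, R) → 1□21[p2]021
Step 5: δ(p2, 0) = (p2, 2, L) → 1□2[p2]1221
Step 6: δ(p2, 1) = (p2, □, L) → 1□[p2]2□221
Step 7: δ(p2, 2) = (p2, 1, R) → 1□1[p2]□221
Step 8: δ(p2, □) = (p1, 1, L) → 1□[p1]11221

After 8 steps, the tape (ignoring leading/trailing blanks) is: 1□11221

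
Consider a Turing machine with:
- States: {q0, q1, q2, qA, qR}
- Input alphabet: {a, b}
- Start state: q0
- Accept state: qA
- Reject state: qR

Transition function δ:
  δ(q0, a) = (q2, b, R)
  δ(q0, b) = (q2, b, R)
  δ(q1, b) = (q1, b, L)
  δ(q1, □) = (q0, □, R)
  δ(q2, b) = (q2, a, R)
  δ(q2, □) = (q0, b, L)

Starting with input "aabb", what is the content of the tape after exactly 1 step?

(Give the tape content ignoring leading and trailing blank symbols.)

Execution trace:
Initial: [q0]aabb
Step 1: δ(q0, a) = (q2, b, R) → b[q2]abb

No transition is defined for δ(q2, a). By convention the machine halts and rejects.

After 1 step, the tape (ignoring leading/trailing blanks) is: babb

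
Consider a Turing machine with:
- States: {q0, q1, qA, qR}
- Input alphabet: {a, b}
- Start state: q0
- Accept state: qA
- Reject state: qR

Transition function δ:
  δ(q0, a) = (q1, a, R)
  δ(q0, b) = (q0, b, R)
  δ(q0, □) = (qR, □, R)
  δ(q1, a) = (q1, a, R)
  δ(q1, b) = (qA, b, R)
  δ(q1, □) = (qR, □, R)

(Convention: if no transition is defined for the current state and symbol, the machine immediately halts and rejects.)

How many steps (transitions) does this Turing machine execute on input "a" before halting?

Execution trace:
Initial: [q0]a
Step 1: δ(q0, a) = (q1, a, R) → a[q1]□
Step 2: δ(q1, □) = (qR, □, R) → a□[qR]□

The machine reaches the reject state qR and halts.

The machine executed 2 steps before halting.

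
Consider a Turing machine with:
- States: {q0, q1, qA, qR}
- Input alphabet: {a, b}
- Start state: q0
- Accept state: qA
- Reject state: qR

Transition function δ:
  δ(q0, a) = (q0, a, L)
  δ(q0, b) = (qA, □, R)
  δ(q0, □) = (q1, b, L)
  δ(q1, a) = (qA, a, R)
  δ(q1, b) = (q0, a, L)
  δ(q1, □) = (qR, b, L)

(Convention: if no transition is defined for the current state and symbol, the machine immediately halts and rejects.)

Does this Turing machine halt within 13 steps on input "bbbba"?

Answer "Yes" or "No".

Execution trace:
Initial: [q0]bbbba
Step 1: δ(q0, b) = (qA, □, R) → □[qA]bbba

The machine reaches the accept state qA and halts.
The machine halted after 1 step (within the 13-step bound).

Answer: Yes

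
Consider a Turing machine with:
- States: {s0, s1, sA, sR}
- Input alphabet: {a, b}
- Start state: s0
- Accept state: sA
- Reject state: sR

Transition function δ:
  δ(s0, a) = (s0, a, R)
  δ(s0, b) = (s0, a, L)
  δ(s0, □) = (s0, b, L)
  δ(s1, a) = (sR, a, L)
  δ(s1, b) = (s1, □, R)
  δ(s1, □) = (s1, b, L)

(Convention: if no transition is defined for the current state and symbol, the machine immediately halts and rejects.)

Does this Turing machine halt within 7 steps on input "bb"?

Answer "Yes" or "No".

Execution trace:
Initial: [s0]bb
Step 1: δ(s0, b) = (s0, a, L) → [s0]□ab
Step 2: δ(s0, □) = (s0, b, L) → [s0]□bab
Step 3: δ(s0, □) = (s0, b, L) → [s0]□bbab
Step 4: δ(s0, □) = (s0, b, L) → [s0]□bbbab
Step 5: δ(s0, □) = (s0, b, L) → [s0]□bbbbab
Step 6: δ(s0, □) = (s0, b, L) → [s0]□bbbbbab
Step 7: δ(s0, □) = (s0, b, L) → [s0]□bbbbbbab

The machine has not reached a halting state after 7 steps.
The machine did not halt within the 7-step bound.

Answer: No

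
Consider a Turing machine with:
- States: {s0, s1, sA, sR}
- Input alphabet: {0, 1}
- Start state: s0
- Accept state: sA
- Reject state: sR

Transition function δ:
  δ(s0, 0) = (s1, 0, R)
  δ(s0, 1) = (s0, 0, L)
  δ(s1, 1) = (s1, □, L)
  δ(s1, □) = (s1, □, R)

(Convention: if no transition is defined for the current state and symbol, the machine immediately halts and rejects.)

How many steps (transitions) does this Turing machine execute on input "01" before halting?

Execution trace:
Initial: [s0]01
Step 1: δ(s0, 0) = (s1, 0, R) → 0[s1]1
Step 2: δ(s1, 1) = (s1, □, L) → [s1]0□

No transition is defined for δ(s1, 0). By convention the machine halts and rejects.

The machine executed 2 steps before halting.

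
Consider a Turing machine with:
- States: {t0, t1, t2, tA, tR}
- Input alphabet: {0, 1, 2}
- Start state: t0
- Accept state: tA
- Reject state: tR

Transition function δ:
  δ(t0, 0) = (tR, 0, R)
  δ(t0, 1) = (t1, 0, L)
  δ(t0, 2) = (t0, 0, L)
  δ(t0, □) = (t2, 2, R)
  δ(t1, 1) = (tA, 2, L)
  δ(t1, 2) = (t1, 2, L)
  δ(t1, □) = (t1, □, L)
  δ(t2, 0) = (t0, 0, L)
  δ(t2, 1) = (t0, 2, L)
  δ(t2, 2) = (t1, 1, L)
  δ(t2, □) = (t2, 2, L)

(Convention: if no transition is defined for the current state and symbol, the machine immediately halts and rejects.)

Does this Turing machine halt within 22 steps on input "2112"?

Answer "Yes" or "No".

Execution trace:
Initial: [t0]2112
Step 1: δ(t0, 2) = (t0, 0, L) → [t0]□0112
Step 2: δ(t0, □) = (t2, 2, R) → 2[t2]0112
Step 3: δ(t2, 0) = (t0, 0, L) → [t0]20112
Step 4: δ(t0, 2) = (t0, 0, L) → [t0]□00112
Step 5: δ(t0, □) = (t2, 2, R) → 2[t2]00112
Step 6: δ(t2, 0) = (t0, 0, L) → [t0]200112
Step 7: δ(t0, 2) = (t0, 0, L) → [t0]□000112
Step 8: δ(t0, □) = (t2, 2, R) → 2[t2]000112
Step 9: δ(t2, 0) = (t0, 0, L) → [t0]2000112
Step 10: δ(t0, 2) = (t0, 0, L) → [t0]□0000112
Step 11: δ(t0, □) = (t2, 2, R) → 2[t2]0000112
Step 12: δ(t2, 0) = (t0, 0, L) → [t0]20000112
Step 13: δ(t0, 2) = (t0, 0, L) → [t0]□00000112
Step 14: δ(t0, □) = (t2, 2, R) → 2[t2]00000112
Step 15: δ(t2, 0) = (t0, 0, L) → [t0]200000112
Step 16: δ(t0, 2) = (t0, 0, L) → [t0]□000000112
Step 17: δ(t0, □) = (t2, 2, R) → 2[t2]000000112
Step 18: δ(t2, 0) = (t0, 0, L) → [t0]2000000112
Step 19: δ(t0, 2) = (t0, 0, L) → [t0]□0000000112
Step 20: δ(t0, □) = (t2, 2, R) → 2[t2]0000000112
Step 21: δ(t2, 0) = (t0, 0, L) → [t0]20000000112
Step 22: δ(t0, 2) = (t0, 0, L) → [t0]□00000000112

The machine has not reached a halting state after 22 steps.
The machine did not halt within the 22-step bound.

Answer: No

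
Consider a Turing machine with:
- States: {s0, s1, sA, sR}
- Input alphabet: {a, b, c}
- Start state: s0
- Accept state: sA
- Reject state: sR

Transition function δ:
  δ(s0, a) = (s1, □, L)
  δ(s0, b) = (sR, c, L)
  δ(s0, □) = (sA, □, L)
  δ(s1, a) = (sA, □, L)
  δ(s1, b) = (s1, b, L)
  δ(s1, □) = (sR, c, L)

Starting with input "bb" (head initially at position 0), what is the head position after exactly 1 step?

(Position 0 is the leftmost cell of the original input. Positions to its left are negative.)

Execution trace (head position shown):
Step 0: [s0]bb  (head at position 0)
Step 1: move left → [sR]□cb  (head at position -1)

After 1 step, the head is at position -1.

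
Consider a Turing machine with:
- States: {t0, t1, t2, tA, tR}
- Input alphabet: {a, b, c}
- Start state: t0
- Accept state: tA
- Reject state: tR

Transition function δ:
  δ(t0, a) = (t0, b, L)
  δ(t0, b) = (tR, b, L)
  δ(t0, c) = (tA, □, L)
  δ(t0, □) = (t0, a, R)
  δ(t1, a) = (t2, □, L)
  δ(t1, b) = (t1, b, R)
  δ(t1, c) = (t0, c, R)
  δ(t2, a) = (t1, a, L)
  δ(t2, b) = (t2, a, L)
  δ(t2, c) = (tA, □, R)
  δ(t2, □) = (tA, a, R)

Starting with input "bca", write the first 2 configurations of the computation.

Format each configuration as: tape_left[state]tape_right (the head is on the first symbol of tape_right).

Transitions applied:
Step 1: δ(t0, b) = (tR, b, L)

The first 2 configurations are:
[t0]bca ⊢ [tR]□bca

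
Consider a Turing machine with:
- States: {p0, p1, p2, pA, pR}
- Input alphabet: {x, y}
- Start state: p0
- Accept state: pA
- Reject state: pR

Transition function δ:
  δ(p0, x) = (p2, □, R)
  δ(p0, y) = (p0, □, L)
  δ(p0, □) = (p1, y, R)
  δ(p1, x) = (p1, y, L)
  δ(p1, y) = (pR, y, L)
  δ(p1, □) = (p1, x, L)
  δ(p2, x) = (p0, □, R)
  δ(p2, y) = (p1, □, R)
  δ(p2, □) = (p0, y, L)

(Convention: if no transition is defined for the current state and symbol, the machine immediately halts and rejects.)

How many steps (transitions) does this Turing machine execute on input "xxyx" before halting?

Execution trace:
Initial: [p0]xxyx
Step 1: δ(p0, x) = (p2, □, R) → □[p2]xyx
Step 2: δ(p2, x) = (p0, □, R) → □□[p0]yx
Step 3: δ(p0, y) = (p0, □, L) → □[p0]□□x
Step 4: δ(p0, □) = (p1, y, R) → □y[p1]□x
Step 5: δ(p1, □) = (p1, x, L) → □[p1]yxx
Step 6: δ(p1, y) = (pR, y, L) → [pR]□yxx

The machine reaches the reject state pR and halts.

The machine executed 6 steps before halting.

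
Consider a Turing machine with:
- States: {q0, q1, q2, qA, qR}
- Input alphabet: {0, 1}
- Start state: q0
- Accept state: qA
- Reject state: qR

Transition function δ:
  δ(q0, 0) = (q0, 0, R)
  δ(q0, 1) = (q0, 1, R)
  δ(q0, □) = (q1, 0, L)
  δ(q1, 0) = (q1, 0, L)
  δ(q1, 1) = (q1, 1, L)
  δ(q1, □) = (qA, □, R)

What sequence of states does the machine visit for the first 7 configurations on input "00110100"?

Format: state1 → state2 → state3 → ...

Execution trace:
Initial: [q0]00110100
Step 1: δ(q0, 0) = (q0, 0, R) → 0[q0]0110100
Step 2: δ(q0, 0) = (q0, 0, R) → 00[q0]110100
Step 3: δ(q0, 1) = (q0, 1, R) → 001[q0]10100
Step 4: δ(q0, 1) = (q0, 1, R) → 0011[q0]0100
Step 5: δ(q0, 0) = (q0, 0, R) → 00110[q0]100
Step 6: δ(q0, 1) = (q0, 1, R) → 001101[q0]00

State sequence: q0 → q0 → q0 → q0 → q0 → q0 → q0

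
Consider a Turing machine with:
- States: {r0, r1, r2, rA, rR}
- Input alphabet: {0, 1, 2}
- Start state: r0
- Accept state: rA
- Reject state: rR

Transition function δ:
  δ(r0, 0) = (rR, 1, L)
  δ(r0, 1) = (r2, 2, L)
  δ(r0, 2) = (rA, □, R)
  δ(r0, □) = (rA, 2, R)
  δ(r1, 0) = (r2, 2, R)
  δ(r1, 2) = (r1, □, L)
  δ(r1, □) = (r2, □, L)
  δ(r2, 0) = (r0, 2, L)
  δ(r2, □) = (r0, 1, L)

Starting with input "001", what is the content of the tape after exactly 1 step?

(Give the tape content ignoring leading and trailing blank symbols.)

Execution trace:
Initial: [r0]001
Step 1: δ(r0, 0) = (rR, 1, L) → [rR]□101

The machine reaches the reject state rR and halts.

After 1 step, the tape (ignoring leading/trailing blanks) is: 101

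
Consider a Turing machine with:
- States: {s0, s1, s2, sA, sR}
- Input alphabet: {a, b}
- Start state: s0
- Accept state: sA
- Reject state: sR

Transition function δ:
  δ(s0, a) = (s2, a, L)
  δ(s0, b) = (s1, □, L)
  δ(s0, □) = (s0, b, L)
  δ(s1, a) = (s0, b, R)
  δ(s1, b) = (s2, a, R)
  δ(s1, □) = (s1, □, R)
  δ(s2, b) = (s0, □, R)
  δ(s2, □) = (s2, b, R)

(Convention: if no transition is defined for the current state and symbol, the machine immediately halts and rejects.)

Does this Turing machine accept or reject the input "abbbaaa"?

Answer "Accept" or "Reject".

Execution trace:
Initial: [s0]abbbaaa
Step 1: δ(s0, a) = (s2, a, L) → [s2]□abbbaaa
Step 2: δ(s2, □) = (s2, b, R) → b[s2]abbbaaa

No transition is defined for δ(s2, a). By convention the machine halts and rejects.

Answer: Reject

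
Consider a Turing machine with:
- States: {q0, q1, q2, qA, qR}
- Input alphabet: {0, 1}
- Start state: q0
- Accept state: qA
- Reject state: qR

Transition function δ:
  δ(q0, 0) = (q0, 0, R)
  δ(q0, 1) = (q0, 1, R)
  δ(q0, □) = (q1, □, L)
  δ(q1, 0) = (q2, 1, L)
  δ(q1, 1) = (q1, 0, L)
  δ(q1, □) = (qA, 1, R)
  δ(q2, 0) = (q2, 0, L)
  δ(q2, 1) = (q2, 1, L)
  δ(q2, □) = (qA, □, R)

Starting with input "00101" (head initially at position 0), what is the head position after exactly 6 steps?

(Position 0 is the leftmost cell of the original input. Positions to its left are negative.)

Execution trace (head position shown):
Step 0: [q0]00101  (head at position 0)
Step 1: move right → 0[q0]0101  (head at position 1)
Step 2: move right → 00[q0]101  (head at position 2)
Step 3: move right → 001[q0]01  (head at position 3)
Step 4: move right → 0010[q0]1  (head at position 4)
Step 5: move right → 00101[q0]□  (head at position 5)
Step 6: move left → 0010[q1]1□  (head at position 4)

After 6 steps, the head is at position 4.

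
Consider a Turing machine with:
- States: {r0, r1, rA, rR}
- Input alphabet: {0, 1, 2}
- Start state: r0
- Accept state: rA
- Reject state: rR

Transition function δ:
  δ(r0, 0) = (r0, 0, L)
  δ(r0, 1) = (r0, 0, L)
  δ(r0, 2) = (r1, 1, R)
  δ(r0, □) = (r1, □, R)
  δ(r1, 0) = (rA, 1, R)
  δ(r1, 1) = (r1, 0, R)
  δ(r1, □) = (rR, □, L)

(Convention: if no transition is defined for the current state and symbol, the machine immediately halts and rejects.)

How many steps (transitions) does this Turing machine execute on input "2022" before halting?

Execution trace:
Initial: [r0]2022
Step 1: δ(r0, 2) = (r1, 1, R) → 1[r1]022
Step 2: δ(r1, 0) = (rA, 1, R) → 11[rA]22

The machine reaches the accept state rA and halts.

The machine executed 2 steps before halting.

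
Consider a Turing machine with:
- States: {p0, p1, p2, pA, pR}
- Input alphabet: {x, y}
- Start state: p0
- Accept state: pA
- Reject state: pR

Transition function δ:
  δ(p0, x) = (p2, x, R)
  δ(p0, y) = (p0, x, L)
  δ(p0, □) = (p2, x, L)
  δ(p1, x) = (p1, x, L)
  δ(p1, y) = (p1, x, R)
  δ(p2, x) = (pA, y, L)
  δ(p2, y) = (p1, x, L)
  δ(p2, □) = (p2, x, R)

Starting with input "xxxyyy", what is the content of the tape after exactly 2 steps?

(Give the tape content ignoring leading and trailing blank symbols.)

Execution trace:
Initial: [p0]xxxyyy
Step 1: δ(p0, x) = (p2, x, R) → x[p2]xxyyy
Step 2: δ(p2, x) = (pA, y, L) → [pA]xyxyyy

The machine reaches the accept state pA and halts.

After 2 steps, the tape (ignoring leading/trailing blanks) is: xyxyyy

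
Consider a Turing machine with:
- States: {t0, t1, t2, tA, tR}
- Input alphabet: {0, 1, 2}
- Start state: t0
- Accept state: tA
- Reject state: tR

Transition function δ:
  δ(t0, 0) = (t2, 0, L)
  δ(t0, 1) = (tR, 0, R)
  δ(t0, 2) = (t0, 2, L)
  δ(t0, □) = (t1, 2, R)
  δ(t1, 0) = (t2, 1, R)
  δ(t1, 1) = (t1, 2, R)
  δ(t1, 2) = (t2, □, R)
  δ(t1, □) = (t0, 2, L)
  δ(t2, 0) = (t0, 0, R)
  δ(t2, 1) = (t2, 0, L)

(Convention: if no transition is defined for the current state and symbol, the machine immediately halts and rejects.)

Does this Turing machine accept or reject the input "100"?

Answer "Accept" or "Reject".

Execution trace:
Initial: [t0]100
Step 1: δ(t0, 1) = (tR, 0, R) → 0[tR]00

The machine reaches the reject state tR and halts.

Answer: Reject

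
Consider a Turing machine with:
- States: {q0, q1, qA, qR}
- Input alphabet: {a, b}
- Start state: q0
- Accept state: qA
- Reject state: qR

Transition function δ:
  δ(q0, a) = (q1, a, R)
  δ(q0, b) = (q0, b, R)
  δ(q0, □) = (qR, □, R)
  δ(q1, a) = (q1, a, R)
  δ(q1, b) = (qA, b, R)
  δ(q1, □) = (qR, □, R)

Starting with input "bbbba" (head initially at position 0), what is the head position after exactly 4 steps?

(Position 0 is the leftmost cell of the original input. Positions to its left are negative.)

Execution trace (head position shown):
Step 0: [q0]bbbba  (head at position 0)
Step 1: move right → b[q0]bbba  (head at position 1)
Step 2: move right → bb[q0]bba  (head at position 2)
Step 3: move right → bbb[q0]ba  (head at position 3)
Step 4: move right → bbbb[q0]a  (head at position 4)

After 4 steps, the head is at position 4.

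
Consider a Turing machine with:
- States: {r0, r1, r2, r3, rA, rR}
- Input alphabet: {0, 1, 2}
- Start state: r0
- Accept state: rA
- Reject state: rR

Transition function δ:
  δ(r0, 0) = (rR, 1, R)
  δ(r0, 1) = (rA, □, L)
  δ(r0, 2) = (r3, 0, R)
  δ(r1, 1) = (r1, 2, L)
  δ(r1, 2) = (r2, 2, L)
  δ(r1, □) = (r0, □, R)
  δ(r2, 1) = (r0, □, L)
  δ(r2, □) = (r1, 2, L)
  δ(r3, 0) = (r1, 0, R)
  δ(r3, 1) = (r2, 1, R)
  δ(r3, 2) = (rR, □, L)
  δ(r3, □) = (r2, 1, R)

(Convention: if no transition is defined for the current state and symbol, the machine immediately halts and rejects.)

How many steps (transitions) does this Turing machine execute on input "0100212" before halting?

Execution trace:
Initial: [r0]0100212
Step 1: δ(r0, 0) = (rR, 1, R) → 1[rR]100212

The machine reaches the reject state rR and halts.

The machine executed 1 step before halting.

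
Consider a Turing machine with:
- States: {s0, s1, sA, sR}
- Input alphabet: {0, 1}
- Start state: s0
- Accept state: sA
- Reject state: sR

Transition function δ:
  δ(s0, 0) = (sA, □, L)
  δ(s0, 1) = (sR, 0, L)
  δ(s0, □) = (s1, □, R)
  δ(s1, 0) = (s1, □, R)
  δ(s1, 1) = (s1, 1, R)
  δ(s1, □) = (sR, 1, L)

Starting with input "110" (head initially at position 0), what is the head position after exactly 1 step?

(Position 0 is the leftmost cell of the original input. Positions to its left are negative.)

Execution trace (head position shown):
Step 0: [s0]110  (head at position 0)
Step 1: move left → [sR]□010  (head at position -1)

After 1 step, the head is at position -1.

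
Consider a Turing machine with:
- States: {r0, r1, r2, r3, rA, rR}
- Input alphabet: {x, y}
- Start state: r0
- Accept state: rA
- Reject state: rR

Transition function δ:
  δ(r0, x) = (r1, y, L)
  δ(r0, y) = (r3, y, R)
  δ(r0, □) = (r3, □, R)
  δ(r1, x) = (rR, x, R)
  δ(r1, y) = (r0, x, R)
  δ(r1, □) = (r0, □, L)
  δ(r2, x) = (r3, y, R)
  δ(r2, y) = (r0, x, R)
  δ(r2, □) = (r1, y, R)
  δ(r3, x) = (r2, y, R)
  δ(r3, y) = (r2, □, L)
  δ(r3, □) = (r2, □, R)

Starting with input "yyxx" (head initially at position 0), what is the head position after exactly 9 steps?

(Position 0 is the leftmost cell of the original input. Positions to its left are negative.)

Execution trace (head position shown):
Step 0: [r0]yyxx  (head at position 0)
Step 1: move right → y[r3]yxx  (head at position 1)
Step 2: move left → [r2]y□xx  (head at position 0)
Step 3: move right → x[r0]□xx  (head at position 1)
Step 4: move right → x□[r3]xx  (head at position 2)
Step 5: move right → x□y[r2]x  (head at position 3)
Step 6: move right → x□yy[r3]□  (head at position 4)
Step 7: move right → x□yy□[r2]□  (head at position 5)
Step 8: move right → x□yy□y[r1]□  (head at position 6)
Step 9: move left → x□yy□[r0]y□  (head at position 5)

After 9 steps, the head is at position 5.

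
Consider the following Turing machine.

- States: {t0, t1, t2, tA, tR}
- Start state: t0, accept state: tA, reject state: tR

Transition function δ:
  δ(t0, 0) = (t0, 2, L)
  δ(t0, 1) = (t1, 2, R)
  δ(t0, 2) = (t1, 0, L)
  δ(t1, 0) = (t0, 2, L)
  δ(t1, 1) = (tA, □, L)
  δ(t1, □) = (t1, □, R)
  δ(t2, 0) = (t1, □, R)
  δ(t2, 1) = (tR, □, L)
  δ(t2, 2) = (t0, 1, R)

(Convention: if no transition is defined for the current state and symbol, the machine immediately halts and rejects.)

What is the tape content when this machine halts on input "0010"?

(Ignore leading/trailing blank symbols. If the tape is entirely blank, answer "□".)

Execution trace:
Initial: [t0]0010
Step 1: δ(t0, 0) = (t0, 2, L) → [t0]□2010

No transition is defined for δ(t0, □). By convention the machine halts and rejects.

Final tape (ignoring leading/trailing blanks): 2010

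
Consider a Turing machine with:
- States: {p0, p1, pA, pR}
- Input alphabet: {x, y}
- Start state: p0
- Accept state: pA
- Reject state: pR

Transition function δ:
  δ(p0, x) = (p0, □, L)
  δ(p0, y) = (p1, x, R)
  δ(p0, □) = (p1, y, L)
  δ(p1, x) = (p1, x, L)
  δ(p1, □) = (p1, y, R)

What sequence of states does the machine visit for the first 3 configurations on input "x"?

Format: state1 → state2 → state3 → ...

Execution trace:
Initial: [p0]x
Step 1: δ(p0, x) = (p0, □, L) → [p0]□□
Step 2: δ(p0, □) = (p1, y, L) → [p1]□y□

State sequence: p0 → p0 → p1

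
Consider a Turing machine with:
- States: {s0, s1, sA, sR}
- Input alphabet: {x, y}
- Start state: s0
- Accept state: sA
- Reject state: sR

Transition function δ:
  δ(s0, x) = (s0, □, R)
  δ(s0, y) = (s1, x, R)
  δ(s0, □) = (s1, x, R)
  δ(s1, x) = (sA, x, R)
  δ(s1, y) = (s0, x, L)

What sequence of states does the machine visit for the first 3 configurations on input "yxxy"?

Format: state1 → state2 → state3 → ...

Execution trace:
Initial: [s0]yxxy
Step 1: δ(s0, y) = (s1, x, R) → x[s1]xxy
Step 2: δ(s1, x) = (sA, x, R) → xx[sA]xy

The machine reaches the accept state sA and halts.

State sequence: s0 → s1 → sA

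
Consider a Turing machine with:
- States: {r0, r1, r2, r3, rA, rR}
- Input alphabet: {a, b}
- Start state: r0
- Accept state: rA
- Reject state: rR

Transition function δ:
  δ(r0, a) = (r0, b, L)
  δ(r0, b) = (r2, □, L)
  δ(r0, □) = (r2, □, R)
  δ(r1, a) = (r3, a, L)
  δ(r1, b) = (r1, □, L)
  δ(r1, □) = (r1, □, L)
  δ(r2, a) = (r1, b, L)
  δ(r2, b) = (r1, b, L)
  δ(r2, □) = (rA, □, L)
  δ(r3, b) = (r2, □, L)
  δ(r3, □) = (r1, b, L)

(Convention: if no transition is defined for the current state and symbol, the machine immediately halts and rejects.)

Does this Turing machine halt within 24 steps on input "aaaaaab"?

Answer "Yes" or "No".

Execution trace:
Initial: [r0]aaaaaab
Step 1: δ(r0, a) = (r0, b, L) → [r0]□baaaaab
Step 2: δ(r0, □) = (r2, □, R) → □[r2]baaaaab
Step 3: δ(r2, b) = (r1, b, L) → [r1]□baaaaab
Step 4: δ(r1, □) = (r1, □, L) → [r1]□□baaaaab
Step 5: δ(r1, □) = (r1, □, L) → [r1]□□□baaaaab
Step 6: δ(r1, □) = (r1, □, L) → [r1]□□□□baaaaab
Step 7: δ(r1, □) = (r1, □, L) → [r1]□□□□□baaaaab
Step 8: δ(r1, □) = (r1, □, L) → [r1]□□□□□□baaaaab
Step 9: δ(r1, □) = (r1, □, L) → [r1]□□□□□□□baaaaab
Step 10: δ(r1, □) = (r1, □, L) → [r1]□□□□□□□□baaaaab
Step 11: δ(r1, □) = (r1, □, L) → [r1]□□□□□□□□□baaaaab
Step 12: δ(r1, □) = (r1, □, L) → [r1]□□□□□□□□□□baaaaab
Step 13: δ(r1, □) = (r1, □, L) → [r1]□□□□□□□□□□□baaaaab
Step 14: δ(r1, □) = (r1, □, L) → [r1]□□□□□□□□□□□□baaaaab
Step 15: δ(r1, □) = (r1, □, L) → [r1]□□□□□□□□□□□□□baaaaab
Step 16: δ(r1, □) = (r1, □, L) → [r1]□□□□□□□□□□□□□□baaaaab
Step 17: δ(r1, □) = (r1, □, L) → [r1]□□□□□□□□□□□□□□□baaaaab
Step 18: δ(r1, □) = (r1, □, L) → [r1]□□□□□□□□□□□□□□□□baaaaab
Step 19: δ(r1, □) = (r1, □, L) → [r1]□□□□□□□□□□□□□□□□□baaaaab
Step 20: δ(r1, □) = (r1, □, L) → [r1]□□□□□□□□□□□□□□□□□□baaaaab
Step 21: δ(r1, □) = (r1, □, L) → [r1]□□□□□□□□□□□□□□□□□□□baaaaab
Step 22: δ(r1, □) = (r1, □, L) → [r1]□□□□□□□□□□□□□□□□□□□□baaaaab
Step 23: δ(r1, □) = (r1, □, L) → [r1]□□□□□□□□□□□□□□□□□□□□□baaaaab
Step 24: δ(r1, □) = (r1, □, L) → [r1]□□□□□□□□□□□□□□□□□□□□□□baaaaab

The machine has not reached a halting state after 24 steps.
The machine did not halt within the 24-step bound.

Answer: No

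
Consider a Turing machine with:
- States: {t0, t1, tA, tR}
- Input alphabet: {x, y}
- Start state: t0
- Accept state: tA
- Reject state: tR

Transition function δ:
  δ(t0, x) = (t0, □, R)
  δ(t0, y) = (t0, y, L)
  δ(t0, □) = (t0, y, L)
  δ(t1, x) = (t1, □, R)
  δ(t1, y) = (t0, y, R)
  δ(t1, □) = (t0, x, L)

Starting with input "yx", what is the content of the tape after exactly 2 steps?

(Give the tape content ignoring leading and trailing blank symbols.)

Execution trace:
Initial: [t0]yx
Step 1: δ(t0, y) = (t0, y, L) → [t0]□yx
Step 2: δ(t0, □) = (t0, y, L) → [t0]□yyx

After 2 steps, the tape (ignoring leading/trailing blanks) is: yyx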